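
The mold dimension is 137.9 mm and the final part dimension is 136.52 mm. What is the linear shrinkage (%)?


Shrinkage = (mold - part) / mold * 100
= (137.9 - 136.52) / 137.9 * 100
= 1.38 / 137.9 * 100
= 1.0%

1.0%


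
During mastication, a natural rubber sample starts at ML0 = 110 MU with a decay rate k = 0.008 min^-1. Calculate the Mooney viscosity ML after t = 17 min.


ML = ML0 * exp(-k * t)
ML = 110 * exp(-0.008 * 17)
ML = 110 * 0.8728
ML = 96.01 MU

96.01 MU


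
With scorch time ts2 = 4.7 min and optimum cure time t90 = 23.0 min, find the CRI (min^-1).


CRI = 100 / (t90 - ts2)
= 100 / (23.0 - 4.7)
= 100 / 18.3
= 5.46 min^-1

5.46 min^-1


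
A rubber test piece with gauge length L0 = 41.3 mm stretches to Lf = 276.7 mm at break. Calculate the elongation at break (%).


Elongation = (Lf - L0) / L0 * 100
= (276.7 - 41.3) / 41.3 * 100
= 235.4 / 41.3 * 100
= 570.0%

570.0%


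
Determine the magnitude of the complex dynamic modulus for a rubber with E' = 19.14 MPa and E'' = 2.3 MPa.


|E*| = sqrt(E'^2 + E''^2)
= sqrt(19.14^2 + 2.3^2)
= sqrt(366.3396 + 5.2900)
= 19.278 MPa

19.278 MPa


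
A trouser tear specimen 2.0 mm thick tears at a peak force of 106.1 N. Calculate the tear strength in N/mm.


Tear strength = force / thickness
= 106.1 / 2.0
= 53.05 N/mm

53.05 N/mm


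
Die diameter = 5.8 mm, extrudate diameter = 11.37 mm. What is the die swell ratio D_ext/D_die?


Die swell ratio = D_extrudate / D_die
= 11.37 / 5.8
= 1.96

Die swell = 1.96


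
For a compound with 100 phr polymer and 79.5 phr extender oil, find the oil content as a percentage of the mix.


Oil % = oil / (100 + oil) * 100
= 79.5 / (100 + 79.5) * 100
= 79.5 / 179.5 * 100
= 44.29%

44.29%


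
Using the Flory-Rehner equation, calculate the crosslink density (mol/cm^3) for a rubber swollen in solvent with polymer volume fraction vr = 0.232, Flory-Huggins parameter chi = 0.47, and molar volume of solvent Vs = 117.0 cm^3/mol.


ln(1 - vr) = ln(1 - 0.232) = -0.2640
Numerator = -((-0.2640) + 0.232 + 0.47 * 0.232^2) = 0.0067
Denominator = 117.0 * (0.232^(1/3) - 0.232/2) = 58.3202
nu = 0.0067 / 58.3202 = 1.1434e-04 mol/cm^3

1.1434e-04 mol/cm^3


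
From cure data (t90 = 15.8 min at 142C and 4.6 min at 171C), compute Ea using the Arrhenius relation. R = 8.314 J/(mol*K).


T1 = 415.15 K, T2 = 444.15 K
1/T1 - 1/T2 = 1.5728e-04
ln(t1/t2) = ln(15.8/4.6) = 1.2340
Ea = 8.314 * 1.2340 / 1.5728e-04 = 65229.7288 J/mol
Ea = 65.23 kJ/mol

65.23 kJ/mol


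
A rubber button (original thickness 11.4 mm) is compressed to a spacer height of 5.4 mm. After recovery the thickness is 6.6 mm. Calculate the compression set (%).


CS = (t0 - recovered) / (t0 - ts) * 100
= (11.4 - 6.6) / (11.4 - 5.4) * 100
= 4.8 / 6.0 * 100
= 80.0%

80.0%


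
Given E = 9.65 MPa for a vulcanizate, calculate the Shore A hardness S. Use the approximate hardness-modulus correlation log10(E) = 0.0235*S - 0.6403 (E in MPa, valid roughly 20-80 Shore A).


log10(E) = 0.0235*S - 0.6403  =>  S = (log10(E) + 0.6403) / 0.0235
log10(9.65) = 0.984527
S = (0.984527 + 0.6403) / 0.0235 = 1.624827 / 0.0235
S = 69.1

Shore A = 69.1


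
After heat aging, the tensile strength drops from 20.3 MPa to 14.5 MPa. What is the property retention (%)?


Retention = aged / original * 100
= 14.5 / 20.3 * 100
= 71.4%

71.4%


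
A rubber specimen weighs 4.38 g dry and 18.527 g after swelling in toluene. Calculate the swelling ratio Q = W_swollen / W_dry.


Q = W_swollen / W_dry
Q = 18.527 / 4.38
Q = 4.23

Q = 4.23


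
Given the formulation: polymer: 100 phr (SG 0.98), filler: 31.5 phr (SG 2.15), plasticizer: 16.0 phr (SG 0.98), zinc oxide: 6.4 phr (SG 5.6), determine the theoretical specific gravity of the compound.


Sum of weights = 153.9
Volume contributions:
  polymer: 100/0.98 = 102.0408
  filler: 31.5/2.15 = 14.6512
  plasticizer: 16.0/0.98 = 16.3265
  zinc oxide: 6.4/5.6 = 1.1429
Sum of volumes = 134.1614
SG = 153.9 / 134.1614 = 1.147

SG = 1.147


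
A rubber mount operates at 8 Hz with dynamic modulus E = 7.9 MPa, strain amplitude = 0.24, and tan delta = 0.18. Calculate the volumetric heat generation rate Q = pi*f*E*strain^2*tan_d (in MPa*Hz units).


Q = pi * f * E * strain^2 * tan_d
= pi * 8 * 7.9 * 0.24^2 * 0.18
= pi * 8 * 7.9 * 0.0576 * 0.18
= 2.0586

Q = 2.0586


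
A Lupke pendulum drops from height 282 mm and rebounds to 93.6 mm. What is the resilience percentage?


Resilience = h_rebound / h_drop * 100
= 93.6 / 282 * 100
= 33.2%

33.2%


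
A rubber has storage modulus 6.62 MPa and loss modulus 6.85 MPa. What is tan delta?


tan delta = E'' / E'
= 6.85 / 6.62
= 1.0347

tan delta = 1.0347


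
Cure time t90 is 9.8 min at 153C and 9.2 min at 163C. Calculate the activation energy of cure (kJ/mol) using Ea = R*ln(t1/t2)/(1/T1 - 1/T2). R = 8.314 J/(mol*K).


T1 = 426.15 K, T2 = 436.15 K
1/T1 - 1/T2 = 5.3802e-05
ln(t1/t2) = ln(9.8/9.2) = 0.0632
Ea = 8.314 * 0.0632 / 5.3802e-05 = 9762.9364 J/mol
Ea = 9.76 kJ/mol

9.76 kJ/mol


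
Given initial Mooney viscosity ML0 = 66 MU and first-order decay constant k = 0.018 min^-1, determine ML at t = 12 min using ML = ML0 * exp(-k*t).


ML = ML0 * exp(-k * t)
ML = 66 * exp(-0.018 * 12)
ML = 66 * 0.8057
ML = 53.18 MU

53.18 MU


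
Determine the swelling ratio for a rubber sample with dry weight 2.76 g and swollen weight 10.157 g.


Q = W_swollen / W_dry
Q = 10.157 / 2.76
Q = 3.68

Q = 3.68


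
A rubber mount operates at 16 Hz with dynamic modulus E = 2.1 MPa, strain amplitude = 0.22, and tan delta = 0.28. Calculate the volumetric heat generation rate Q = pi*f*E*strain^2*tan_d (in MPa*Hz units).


Q = pi * f * E * strain^2 * tan_d
= pi * 16 * 2.1 * 0.22^2 * 0.28
= pi * 16 * 2.1 * 0.0484 * 0.28
= 1.4305

Q = 1.4305


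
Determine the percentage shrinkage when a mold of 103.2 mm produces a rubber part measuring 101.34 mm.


Shrinkage = (mold - part) / mold * 100
= (103.2 - 101.34) / 103.2 * 100
= 1.86 / 103.2 * 100
= 1.8%

1.8%


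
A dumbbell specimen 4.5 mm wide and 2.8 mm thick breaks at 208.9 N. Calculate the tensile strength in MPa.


Area = width * thickness = 4.5 * 2.8 = 12.6 mm^2
TS = force / area = 208.9 / 12.6 = 16.58 MPa

16.58 MPa


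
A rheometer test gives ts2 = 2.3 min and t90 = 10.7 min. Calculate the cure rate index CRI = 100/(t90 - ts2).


CRI = 100 / (t90 - ts2)
= 100 / (10.7 - 2.3)
= 100 / 8.4
= 11.9 min^-1

11.9 min^-1


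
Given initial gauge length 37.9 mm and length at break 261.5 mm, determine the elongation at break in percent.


Elongation = (Lf - L0) / L0 * 100
= (261.5 - 37.9) / 37.9 * 100
= 223.6 / 37.9 * 100
= 590.0%

590.0%


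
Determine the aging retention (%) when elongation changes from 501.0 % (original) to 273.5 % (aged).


Retention = aged / original * 100
= 273.5 / 501.0 * 100
= 54.6%

54.6%


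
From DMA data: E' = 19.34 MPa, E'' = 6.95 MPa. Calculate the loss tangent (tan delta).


tan delta = E'' / E'
= 6.95 / 19.34
= 0.3594

tan delta = 0.3594


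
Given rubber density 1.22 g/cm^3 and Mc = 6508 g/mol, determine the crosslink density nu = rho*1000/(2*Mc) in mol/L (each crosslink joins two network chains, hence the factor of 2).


nu = rho * 1000 / (2 * Mc)
nu = 1.22 * 1000 / (2 * 6508)
nu = 1220.0 / 13016
nu = 0.0937 mol/L

0.0937 mol/L


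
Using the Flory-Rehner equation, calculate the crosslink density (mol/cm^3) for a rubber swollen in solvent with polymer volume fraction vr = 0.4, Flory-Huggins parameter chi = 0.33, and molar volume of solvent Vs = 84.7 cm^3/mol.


ln(1 - vr) = ln(1 - 0.4) = -0.5108
Numerator = -((-0.5108) + 0.4 + 0.33 * 0.4^2) = 0.0580
Denominator = 84.7 * (0.4^(1/3) - 0.4/2) = 45.4675
nu = 0.0580 / 45.4675 = 0.0013 mol/cm^3

0.0013 mol/cm^3


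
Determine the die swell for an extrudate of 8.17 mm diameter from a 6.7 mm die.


Die swell ratio = D_extrudate / D_die
= 8.17 / 6.7
= 1.219

Die swell = 1.219


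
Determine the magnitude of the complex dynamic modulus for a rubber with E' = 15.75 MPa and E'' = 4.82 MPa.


|E*| = sqrt(E'^2 + E''^2)
= sqrt(15.75^2 + 4.82^2)
= sqrt(248.0625 + 23.2324)
= 16.471 MPa

16.471 MPa


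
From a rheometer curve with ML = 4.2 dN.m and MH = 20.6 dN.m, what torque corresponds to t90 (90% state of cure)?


M90 = ML + 0.9 * (MH - ML)
M90 = 4.2 + 0.9 * (20.6 - 4.2)
M90 = 4.2 + 0.9 * 16.4
M90 = 18.96 dN.m

18.96 dN.m


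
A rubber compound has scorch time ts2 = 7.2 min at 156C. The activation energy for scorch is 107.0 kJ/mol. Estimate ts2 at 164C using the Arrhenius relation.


Convert temperatures: T1 = 156 + 273.15 = 429.15 K, T2 = 164 + 273.15 = 437.15 K
ts2_new = 7.2 * exp(107000 / 8.314 * (1/437.15 - 1/429.15))
1/T2 - 1/T1 = -4.2643e-05
ts2_new = 4.16 min

4.16 min


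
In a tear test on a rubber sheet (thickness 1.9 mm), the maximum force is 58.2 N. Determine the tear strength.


Tear strength = force / thickness
= 58.2 / 1.9
= 30.63 N/mm

30.63 N/mm


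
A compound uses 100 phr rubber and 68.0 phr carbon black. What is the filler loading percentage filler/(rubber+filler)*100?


Filler % = filler / (rubber + filler) * 100
= 68.0 / (100 + 68.0) * 100
= 68.0 / 168.0 * 100
= 40.48%

40.48%


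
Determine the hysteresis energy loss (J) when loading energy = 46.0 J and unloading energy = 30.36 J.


Hysteresis loss = loading - unloading
= 46.0 - 30.36
= 15.64 J

15.64 J


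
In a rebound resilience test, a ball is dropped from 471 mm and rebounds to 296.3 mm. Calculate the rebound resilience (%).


Resilience = h_rebound / h_drop * 100
= 296.3 / 471 * 100
= 62.9%

62.9%


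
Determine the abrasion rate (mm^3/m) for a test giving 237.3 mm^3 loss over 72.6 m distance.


Rate = volume_loss / distance
= 237.3 / 72.6
= 3.269 mm^3/m

3.269 mm^3/m


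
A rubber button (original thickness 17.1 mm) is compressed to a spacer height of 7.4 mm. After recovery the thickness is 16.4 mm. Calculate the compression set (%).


CS = (t0 - recovered) / (t0 - ts) * 100
= (17.1 - 16.4) / (17.1 - 7.4) * 100
= 0.7 / 9.7 * 100
= 7.2%

7.2%


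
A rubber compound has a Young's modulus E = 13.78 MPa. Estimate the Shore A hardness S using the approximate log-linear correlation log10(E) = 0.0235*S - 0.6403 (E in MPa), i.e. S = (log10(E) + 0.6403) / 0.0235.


log10(E) = 0.0235*S - 0.6403  =>  S = (log10(E) + 0.6403) / 0.0235
log10(13.78) = 1.139249
S = (1.139249 + 0.6403) / 0.0235 = 1.779549 / 0.0235
S = 75.7

Shore A = 75.7


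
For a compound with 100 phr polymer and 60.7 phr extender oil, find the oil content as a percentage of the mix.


Oil % = oil / (100 + oil) * 100
= 60.7 / (100 + 60.7) * 100
= 60.7 / 160.7 * 100
= 37.77%

37.77%


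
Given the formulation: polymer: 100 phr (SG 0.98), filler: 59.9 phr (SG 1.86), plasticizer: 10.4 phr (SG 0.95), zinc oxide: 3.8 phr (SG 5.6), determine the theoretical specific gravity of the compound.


Sum of weights = 174.1
Volume contributions:
  polymer: 100/0.98 = 102.0408
  filler: 59.9/1.86 = 32.2043
  plasticizer: 10.4/0.95 = 10.9474
  zinc oxide: 3.8/5.6 = 0.6786
Sum of volumes = 145.8711
SG = 174.1 / 145.8711 = 1.194

SG = 1.194


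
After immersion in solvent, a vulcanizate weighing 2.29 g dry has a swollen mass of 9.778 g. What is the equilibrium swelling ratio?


Q = W_swollen / W_dry
Q = 9.778 / 2.29
Q = 4.27

Q = 4.27


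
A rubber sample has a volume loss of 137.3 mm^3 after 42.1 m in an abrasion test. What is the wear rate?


Rate = volume_loss / distance
= 137.3 / 42.1
= 3.261 mm^3/m

3.261 mm^3/m


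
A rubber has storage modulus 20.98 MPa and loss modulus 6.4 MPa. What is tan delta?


tan delta = E'' / E'
= 6.4 / 20.98
= 0.3051

tan delta = 0.3051


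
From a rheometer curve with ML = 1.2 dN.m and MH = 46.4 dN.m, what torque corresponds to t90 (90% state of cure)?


M90 = ML + 0.9 * (MH - ML)
M90 = 1.2 + 0.9 * (46.4 - 1.2)
M90 = 1.2 + 0.9 * 45.2
M90 = 41.88 dN.m

41.88 dN.m


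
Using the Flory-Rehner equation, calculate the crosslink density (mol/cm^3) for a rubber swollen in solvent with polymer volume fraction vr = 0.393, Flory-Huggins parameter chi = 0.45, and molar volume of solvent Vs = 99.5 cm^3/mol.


ln(1 - vr) = ln(1 - 0.393) = -0.4992
Numerator = -((-0.4992) + 0.393 + 0.45 * 0.393^2) = 0.0367
Denominator = 99.5 * (0.393^(1/3) - 0.393/2) = 53.3303
nu = 0.0367 / 53.3303 = 6.8862e-04 mol/cm^3

6.8862e-04 mol/cm^3


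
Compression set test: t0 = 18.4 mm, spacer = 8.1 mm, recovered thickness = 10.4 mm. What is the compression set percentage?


CS = (t0 - recovered) / (t0 - ts) * 100
= (18.4 - 10.4) / (18.4 - 8.1) * 100
= 8.0 / 10.3 * 100
= 77.7%

77.7%


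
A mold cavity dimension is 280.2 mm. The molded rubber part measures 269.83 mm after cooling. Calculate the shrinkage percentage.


Shrinkage = (mold - part) / mold * 100
= (280.2 - 269.83) / 280.2 * 100
= 10.37 / 280.2 * 100
= 3.7%

3.7%


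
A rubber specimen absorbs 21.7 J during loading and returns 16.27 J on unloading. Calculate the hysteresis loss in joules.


Hysteresis loss = loading - unloading
= 21.7 - 16.27
= 5.43 J

5.43 J


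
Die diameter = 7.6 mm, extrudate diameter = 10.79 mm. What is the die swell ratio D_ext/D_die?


Die swell ratio = D_extrudate / D_die
= 10.79 / 7.6
= 1.42

Die swell = 1.42


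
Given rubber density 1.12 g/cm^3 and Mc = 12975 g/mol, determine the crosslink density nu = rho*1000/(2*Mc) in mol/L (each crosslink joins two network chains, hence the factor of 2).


nu = rho * 1000 / (2 * Mc)
nu = 1.12 * 1000 / (2 * 12975)
nu = 1120.0 / 25950
nu = 0.0432 mol/L

0.0432 mol/L


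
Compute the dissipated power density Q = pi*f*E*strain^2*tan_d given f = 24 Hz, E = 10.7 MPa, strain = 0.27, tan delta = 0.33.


Q = pi * f * E * strain^2 * tan_d
= pi * 24 * 10.7 * 0.27^2 * 0.33
= pi * 24 * 10.7 * 0.0729 * 0.33
= 19.4082

Q = 19.4082


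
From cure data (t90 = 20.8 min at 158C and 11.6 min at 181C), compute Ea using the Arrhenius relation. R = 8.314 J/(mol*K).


T1 = 431.15 K, T2 = 454.15 K
1/T1 - 1/T2 = 1.1746e-04
ln(t1/t2) = ln(20.8/11.6) = 0.5839
Ea = 8.314 * 0.5839 / 1.1746e-04 = 41331.7682 J/mol
Ea = 41.33 kJ/mol

41.33 kJ/mol


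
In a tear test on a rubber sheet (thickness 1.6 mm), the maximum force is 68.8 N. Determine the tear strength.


Tear strength = force / thickness
= 68.8 / 1.6
= 43.0 N/mm

43.0 N/mm


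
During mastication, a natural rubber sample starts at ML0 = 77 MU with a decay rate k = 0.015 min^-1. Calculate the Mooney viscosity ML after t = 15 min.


ML = ML0 * exp(-k * t)
ML = 77 * exp(-0.015 * 15)
ML = 77 * 0.7985
ML = 61.49 MU

61.49 MU


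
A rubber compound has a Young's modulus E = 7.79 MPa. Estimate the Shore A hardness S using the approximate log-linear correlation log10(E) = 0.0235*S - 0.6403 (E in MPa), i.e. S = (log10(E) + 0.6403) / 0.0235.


log10(E) = 0.0235*S - 0.6403  =>  S = (log10(E) + 0.6403) / 0.0235
log10(7.79) = 0.891537
S = (0.891537 + 0.6403) / 0.0235 = 1.531837 / 0.0235
S = 65.2

Shore A = 65.2


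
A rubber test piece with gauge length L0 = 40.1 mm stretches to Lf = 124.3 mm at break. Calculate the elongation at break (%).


Elongation = (Lf - L0) / L0 * 100
= (124.3 - 40.1) / 40.1 * 100
= 84.2 / 40.1 * 100
= 210.0%

210.0%


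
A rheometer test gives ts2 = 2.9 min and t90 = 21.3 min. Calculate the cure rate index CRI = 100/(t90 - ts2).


CRI = 100 / (t90 - ts2)
= 100 / (21.3 - 2.9)
= 100 / 18.4
= 5.43 min^-1

5.43 min^-1


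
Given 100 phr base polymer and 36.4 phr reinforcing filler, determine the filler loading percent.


Filler % = filler / (rubber + filler) * 100
= 36.4 / (100 + 36.4) * 100
= 36.4 / 136.4 * 100
= 26.69%

26.69%


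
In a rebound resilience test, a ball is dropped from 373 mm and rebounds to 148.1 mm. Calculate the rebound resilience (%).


Resilience = h_rebound / h_drop * 100
= 148.1 / 373 * 100
= 39.7%

39.7%


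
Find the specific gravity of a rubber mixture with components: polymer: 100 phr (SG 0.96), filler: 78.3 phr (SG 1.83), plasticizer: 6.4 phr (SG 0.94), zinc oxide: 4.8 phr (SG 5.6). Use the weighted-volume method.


Sum of weights = 189.5
Volume contributions:
  polymer: 100/0.96 = 104.1667
  filler: 78.3/1.83 = 42.7869
  plasticizer: 6.4/0.94 = 6.8085
  zinc oxide: 4.8/5.6 = 0.8571
Sum of volumes = 154.6192
SG = 189.5 / 154.6192 = 1.226

SG = 1.226


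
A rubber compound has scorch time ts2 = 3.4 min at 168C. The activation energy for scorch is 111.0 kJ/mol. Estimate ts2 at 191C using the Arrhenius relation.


Convert temperatures: T1 = 168 + 273.15 = 441.15 K, T2 = 191 + 273.15 = 464.15 K
ts2_new = 3.4 * exp(111000 / 8.314 * (1/464.15 - 1/441.15))
1/T2 - 1/T1 = -1.1233e-04
ts2_new = 0.76 min

0.76 min


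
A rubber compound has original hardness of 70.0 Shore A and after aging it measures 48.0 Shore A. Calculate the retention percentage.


Retention = aged / original * 100
= 48.0 / 70.0 * 100
= 68.6%

68.6%


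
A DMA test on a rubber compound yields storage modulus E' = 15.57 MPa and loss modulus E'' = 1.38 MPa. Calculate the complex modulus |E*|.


|E*| = sqrt(E'^2 + E''^2)
= sqrt(15.57^2 + 1.38^2)
= sqrt(242.4249 + 1.9044)
= 15.631 MPa

15.631 MPa


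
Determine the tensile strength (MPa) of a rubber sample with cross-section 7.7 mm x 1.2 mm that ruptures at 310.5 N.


Area = width * thickness = 7.7 * 1.2 = 9.24 mm^2
TS = force / area = 310.5 / 9.24 = 33.6 MPa

33.6 MPa


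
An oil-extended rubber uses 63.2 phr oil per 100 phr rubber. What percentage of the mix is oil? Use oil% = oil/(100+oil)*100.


Oil % = oil / (100 + oil) * 100
= 63.2 / (100 + 63.2) * 100
= 63.2 / 163.2 * 100
= 38.73%

38.73%


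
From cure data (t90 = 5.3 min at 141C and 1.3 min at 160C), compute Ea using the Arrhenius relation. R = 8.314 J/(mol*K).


T1 = 414.15 K, T2 = 433.15 K
1/T1 - 1/T2 = 1.0592e-04
ln(t1/t2) = ln(5.3/1.3) = 1.4053
Ea = 8.314 * 1.4053 / 1.0592e-04 = 110315.0081 J/mol
Ea = 110.32 kJ/mol

110.32 kJ/mol


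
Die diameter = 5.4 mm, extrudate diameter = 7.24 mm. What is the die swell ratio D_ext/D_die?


Die swell ratio = D_extrudate / D_die
= 7.24 / 5.4
= 1.341

Die swell = 1.341


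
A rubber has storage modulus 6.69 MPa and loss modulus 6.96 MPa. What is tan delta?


tan delta = E'' / E'
= 6.96 / 6.69
= 1.0404

tan delta = 1.0404


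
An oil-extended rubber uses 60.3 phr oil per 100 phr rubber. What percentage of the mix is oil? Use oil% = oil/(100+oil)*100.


Oil % = oil / (100 + oil) * 100
= 60.3 / (100 + 60.3) * 100
= 60.3 / 160.3 * 100
= 37.62%

37.62%


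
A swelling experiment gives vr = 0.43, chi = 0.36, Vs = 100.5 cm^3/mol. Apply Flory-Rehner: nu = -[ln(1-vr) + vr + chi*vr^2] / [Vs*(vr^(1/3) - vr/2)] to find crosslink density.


ln(1 - vr) = ln(1 - 0.43) = -0.5621
Numerator = -((-0.5621) + 0.43 + 0.36 * 0.43^2) = 0.0656
Denominator = 100.5 * (0.43^(1/3) - 0.43/2) = 54.2483
nu = 0.0656 / 54.2483 = 0.0012 mol/cm^3

0.0012 mol/cm^3


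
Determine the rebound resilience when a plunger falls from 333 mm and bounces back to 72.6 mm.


Resilience = h_rebound / h_drop * 100
= 72.6 / 333 * 100
= 21.8%

21.8%


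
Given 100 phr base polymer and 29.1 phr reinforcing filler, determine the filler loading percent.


Filler % = filler / (rubber + filler) * 100
= 29.1 / (100 + 29.1) * 100
= 29.1 / 129.1 * 100
= 22.54%

22.54%


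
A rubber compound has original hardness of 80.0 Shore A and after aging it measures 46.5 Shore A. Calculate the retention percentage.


Retention = aged / original * 100
= 46.5 / 80.0 * 100
= 58.1%

58.1%


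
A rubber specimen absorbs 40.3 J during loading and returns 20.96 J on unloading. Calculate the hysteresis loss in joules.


Hysteresis loss = loading - unloading
= 40.3 - 20.96
= 19.34 J

19.34 J


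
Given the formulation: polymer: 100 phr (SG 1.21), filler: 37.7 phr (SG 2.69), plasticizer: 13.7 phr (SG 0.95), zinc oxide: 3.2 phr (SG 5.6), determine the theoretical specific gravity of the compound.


Sum of weights = 154.6
Volume contributions:
  polymer: 100/1.21 = 82.6446
  filler: 37.7/2.69 = 14.0149
  plasticizer: 13.7/0.95 = 14.4211
  zinc oxide: 3.2/5.6 = 0.5714
Sum of volumes = 111.6520
SG = 154.6 / 111.6520 = 1.385

SG = 1.385


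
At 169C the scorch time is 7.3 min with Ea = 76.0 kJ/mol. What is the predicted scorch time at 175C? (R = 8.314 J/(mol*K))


Convert temperatures: T1 = 169 + 273.15 = 442.15 K, T2 = 175 + 273.15 = 448.15 K
ts2_new = 7.3 * exp(76000 / 8.314 * (1/448.15 - 1/442.15))
1/T2 - 1/T1 = -3.0280e-05
ts2_new = 5.53 min

5.53 min


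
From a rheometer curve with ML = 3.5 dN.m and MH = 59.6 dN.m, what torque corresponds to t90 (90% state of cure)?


M90 = ML + 0.9 * (MH - ML)
M90 = 3.5 + 0.9 * (59.6 - 3.5)
M90 = 3.5 + 0.9 * 56.1
M90 = 53.99 dN.m

53.99 dN.m


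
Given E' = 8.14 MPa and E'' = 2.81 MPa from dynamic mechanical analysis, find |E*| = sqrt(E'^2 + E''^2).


|E*| = sqrt(E'^2 + E''^2)
= sqrt(8.14^2 + 2.81^2)
= sqrt(66.2596 + 7.8961)
= 8.611 MPa

8.611 MPa


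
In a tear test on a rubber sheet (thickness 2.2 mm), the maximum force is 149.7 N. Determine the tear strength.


Tear strength = force / thickness
= 149.7 / 2.2
= 68.05 N/mm

68.05 N/mm


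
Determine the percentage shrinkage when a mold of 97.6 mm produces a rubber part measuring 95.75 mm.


Shrinkage = (mold - part) / mold * 100
= (97.6 - 95.75) / 97.6 * 100
= 1.85 / 97.6 * 100
= 1.9%

1.9%


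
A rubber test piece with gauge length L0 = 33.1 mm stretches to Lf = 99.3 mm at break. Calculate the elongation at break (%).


Elongation = (Lf - L0) / L0 * 100
= (99.3 - 33.1) / 33.1 * 100
= 66.2 / 33.1 * 100
= 200.0%

200.0%


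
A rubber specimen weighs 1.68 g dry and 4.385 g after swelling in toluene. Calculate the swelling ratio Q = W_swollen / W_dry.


Q = W_swollen / W_dry
Q = 4.385 / 1.68
Q = 2.61

Q = 2.61


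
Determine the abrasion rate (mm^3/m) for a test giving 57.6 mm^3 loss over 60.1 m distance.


Rate = volume_loss / distance
= 57.6 / 60.1
= 0.958 mm^3/m

0.958 mm^3/m


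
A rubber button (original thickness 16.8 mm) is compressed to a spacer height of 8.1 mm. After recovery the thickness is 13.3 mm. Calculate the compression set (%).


CS = (t0 - recovered) / (t0 - ts) * 100
= (16.8 - 13.3) / (16.8 - 8.1) * 100
= 3.5 / 8.7 * 100
= 40.2%

40.2%


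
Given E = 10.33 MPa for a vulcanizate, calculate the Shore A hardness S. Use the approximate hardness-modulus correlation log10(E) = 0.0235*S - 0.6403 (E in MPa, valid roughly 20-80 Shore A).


log10(E) = 0.0235*S - 0.6403  =>  S = (log10(E) + 0.6403) / 0.0235
log10(10.33) = 1.014100
S = (1.014100 + 0.6403) / 0.0235 = 1.654400 / 0.0235
S = 70.4

Shore A = 70.4


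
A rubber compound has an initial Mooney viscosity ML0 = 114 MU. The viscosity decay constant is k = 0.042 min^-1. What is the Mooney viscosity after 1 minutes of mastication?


ML = ML0 * exp(-k * t)
ML = 114 * exp(-0.042 * 1)
ML = 114 * 0.9589
ML = 109.31 MU

109.31 MU


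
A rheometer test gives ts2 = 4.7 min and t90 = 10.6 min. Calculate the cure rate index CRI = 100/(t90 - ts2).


CRI = 100 / (t90 - ts2)
= 100 / (10.6 - 4.7)
= 100 / 5.9
= 16.95 min^-1

16.95 min^-1


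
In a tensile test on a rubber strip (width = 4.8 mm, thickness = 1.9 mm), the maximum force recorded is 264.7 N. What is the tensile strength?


Area = width * thickness = 4.8 * 1.9 = 9.12 mm^2
TS = force / area = 264.7 / 9.12 = 29.02 MPa

29.02 MPa


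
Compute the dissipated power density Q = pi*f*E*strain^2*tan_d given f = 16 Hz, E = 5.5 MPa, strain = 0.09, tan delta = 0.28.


Q = pi * f * E * strain^2 * tan_d
= pi * 16 * 5.5 * 0.09^2 * 0.28
= pi * 16 * 5.5 * 0.0081 * 0.28
= 0.6270

Q = 0.6270


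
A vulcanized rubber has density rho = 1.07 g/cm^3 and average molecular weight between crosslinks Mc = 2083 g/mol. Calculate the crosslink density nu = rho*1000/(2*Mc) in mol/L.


nu = rho * 1000 / (2 * Mc)
nu = 1.07 * 1000 / (2 * 2083)
nu = 1070.0 / 4166
nu = 0.2568 mol/L

0.2568 mol/L


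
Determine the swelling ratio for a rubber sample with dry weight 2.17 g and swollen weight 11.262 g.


Q = W_swollen / W_dry
Q = 11.262 / 2.17
Q = 5.19

Q = 5.19


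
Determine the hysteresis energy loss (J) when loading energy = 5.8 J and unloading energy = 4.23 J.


Hysteresis loss = loading - unloading
= 5.8 - 4.23
= 1.57 J

1.57 J


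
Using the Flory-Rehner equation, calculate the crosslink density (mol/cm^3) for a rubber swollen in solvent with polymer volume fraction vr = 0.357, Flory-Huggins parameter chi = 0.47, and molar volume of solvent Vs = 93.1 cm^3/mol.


ln(1 - vr) = ln(1 - 0.357) = -0.4416
Numerator = -((-0.4416) + 0.357 + 0.47 * 0.357^2) = 0.0247
Denominator = 93.1 * (0.357^(1/3) - 0.357/2) = 49.4265
nu = 0.0247 / 49.4265 = 4.9992e-04 mol/cm^3

4.9992e-04 mol/cm^3


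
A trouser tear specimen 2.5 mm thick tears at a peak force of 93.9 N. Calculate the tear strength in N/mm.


Tear strength = force / thickness
= 93.9 / 2.5
= 37.56 N/mm

37.56 N/mm


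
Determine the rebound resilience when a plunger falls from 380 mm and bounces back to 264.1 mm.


Resilience = h_rebound / h_drop * 100
= 264.1 / 380 * 100
= 69.5%

69.5%


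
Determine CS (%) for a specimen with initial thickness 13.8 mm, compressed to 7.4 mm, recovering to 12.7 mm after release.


CS = (t0 - recovered) / (t0 - ts) * 100
= (13.8 - 12.7) / (13.8 - 7.4) * 100
= 1.1 / 6.4 * 100
= 17.2%

17.2%


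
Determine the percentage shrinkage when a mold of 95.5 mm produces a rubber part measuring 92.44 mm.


Shrinkage = (mold - part) / mold * 100
= (95.5 - 92.44) / 95.5 * 100
= 3.06 / 95.5 * 100
= 3.2%

3.2%


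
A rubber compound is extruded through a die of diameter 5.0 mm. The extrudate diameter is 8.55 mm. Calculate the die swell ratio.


Die swell ratio = D_extrudate / D_die
= 8.55 / 5.0
= 1.71

Die swell = 1.71


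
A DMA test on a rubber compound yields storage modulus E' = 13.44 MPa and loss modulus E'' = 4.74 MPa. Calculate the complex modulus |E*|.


|E*| = sqrt(E'^2 + E''^2)
= sqrt(13.44^2 + 4.74^2)
= sqrt(180.6336 + 22.4676)
= 14.251 MPa

14.251 MPa


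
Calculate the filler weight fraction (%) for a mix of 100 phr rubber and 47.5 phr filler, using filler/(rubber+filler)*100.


Filler % = filler / (rubber + filler) * 100
= 47.5 / (100 + 47.5) * 100
= 47.5 / 147.5 * 100
= 32.2%

32.2%


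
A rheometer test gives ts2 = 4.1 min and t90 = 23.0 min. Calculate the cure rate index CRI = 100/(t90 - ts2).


CRI = 100 / (t90 - ts2)
= 100 / (23.0 - 4.1)
= 100 / 18.9
= 5.29 min^-1

5.29 min^-1


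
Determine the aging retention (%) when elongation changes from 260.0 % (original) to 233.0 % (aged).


Retention = aged / original * 100
= 233.0 / 260.0 * 100
= 89.6%

89.6%


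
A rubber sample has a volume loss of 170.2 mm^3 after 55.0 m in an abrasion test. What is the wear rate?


Rate = volume_loss / distance
= 170.2 / 55.0
= 3.095 mm^3/m

3.095 mm^3/m


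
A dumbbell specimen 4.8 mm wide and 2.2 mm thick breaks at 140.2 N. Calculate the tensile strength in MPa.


Area = width * thickness = 4.8 * 2.2 = 10.56 mm^2
TS = force / area = 140.2 / 10.56 = 13.28 MPa

13.28 MPa


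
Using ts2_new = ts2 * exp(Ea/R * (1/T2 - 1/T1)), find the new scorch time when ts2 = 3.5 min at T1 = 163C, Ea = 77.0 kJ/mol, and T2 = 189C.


Convert temperatures: T1 = 163 + 273.15 = 436.15 K, T2 = 189 + 273.15 = 462.15 K
ts2_new = 3.5 * exp(77000 / 8.314 * (1/462.15 - 1/436.15))
1/T2 - 1/T1 = -1.2899e-04
ts2_new = 1.06 min

1.06 min


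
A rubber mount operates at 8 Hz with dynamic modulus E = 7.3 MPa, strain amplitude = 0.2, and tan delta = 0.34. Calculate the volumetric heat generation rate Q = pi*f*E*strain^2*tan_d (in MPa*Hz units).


Q = pi * f * E * strain^2 * tan_d
= pi * 8 * 7.3 * 0.2^2 * 0.34
= pi * 8 * 7.3 * 0.0400 * 0.34
= 2.4952

Q = 2.4952


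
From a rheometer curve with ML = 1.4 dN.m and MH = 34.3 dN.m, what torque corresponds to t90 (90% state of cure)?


M90 = ML + 0.9 * (MH - ML)
M90 = 1.4 + 0.9 * (34.3 - 1.4)
M90 = 1.4 + 0.9 * 32.9
M90 = 31.01 dN.m

31.01 dN.m


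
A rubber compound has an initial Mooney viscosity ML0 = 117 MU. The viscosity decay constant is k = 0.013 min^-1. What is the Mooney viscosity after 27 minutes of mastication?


ML = ML0 * exp(-k * t)
ML = 117 * exp(-0.013 * 27)
ML = 117 * 0.7040
ML = 82.37 MU

82.37 MU


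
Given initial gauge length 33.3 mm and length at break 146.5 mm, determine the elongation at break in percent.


Elongation = (Lf - L0) / L0 * 100
= (146.5 - 33.3) / 33.3 * 100
= 113.2 / 33.3 * 100
= 339.9%

339.9%


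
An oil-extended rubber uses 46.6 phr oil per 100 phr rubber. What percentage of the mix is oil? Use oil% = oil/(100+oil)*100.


Oil % = oil / (100 + oil) * 100
= 46.6 / (100 + 46.6) * 100
= 46.6 / 146.6 * 100
= 31.79%

31.79%


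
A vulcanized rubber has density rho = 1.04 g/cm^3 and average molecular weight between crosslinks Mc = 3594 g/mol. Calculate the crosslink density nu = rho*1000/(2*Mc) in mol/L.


nu = rho * 1000 / (2 * Mc)
nu = 1.04 * 1000 / (2 * 3594)
nu = 1040.0 / 7188
nu = 0.1447 mol/L

0.1447 mol/L


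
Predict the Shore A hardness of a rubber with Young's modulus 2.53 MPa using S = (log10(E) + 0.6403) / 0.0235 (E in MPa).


log10(E) = 0.0235*S - 0.6403  =>  S = (log10(E) + 0.6403) / 0.0235
log10(2.53) = 0.403121
S = (0.403121 + 0.6403) / 0.0235 = 1.043421 / 0.0235
S = 44.4

Shore A = 44.4


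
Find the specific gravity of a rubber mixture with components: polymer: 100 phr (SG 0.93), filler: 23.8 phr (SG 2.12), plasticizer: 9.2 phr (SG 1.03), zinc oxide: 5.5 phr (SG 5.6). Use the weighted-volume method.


Sum of weights = 138.5
Volume contributions:
  polymer: 100/0.93 = 107.5269
  filler: 23.8/2.12 = 11.2264
  plasticizer: 9.2/1.03 = 8.9320
  zinc oxide: 5.5/5.6 = 0.9821
Sum of volumes = 128.6675
SG = 138.5 / 128.6675 = 1.076

SG = 1.076


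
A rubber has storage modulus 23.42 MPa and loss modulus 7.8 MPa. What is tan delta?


tan delta = E'' / E'
= 7.8 / 23.42
= 0.333

tan delta = 0.333


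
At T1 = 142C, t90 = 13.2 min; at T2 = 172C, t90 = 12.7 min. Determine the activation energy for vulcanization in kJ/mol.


T1 = 415.15 K, T2 = 445.15 K
1/T1 - 1/T2 = 1.6233e-04
ln(t1/t2) = ln(13.2/12.7) = 0.0386
Ea = 8.314 * 0.0386 / 1.6233e-04 = 1977.6725 J/mol
Ea = 1.98 kJ/mol

1.98 kJ/mol


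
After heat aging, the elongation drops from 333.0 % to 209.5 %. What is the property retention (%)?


Retention = aged / original * 100
= 209.5 / 333.0 * 100
= 62.9%

62.9%


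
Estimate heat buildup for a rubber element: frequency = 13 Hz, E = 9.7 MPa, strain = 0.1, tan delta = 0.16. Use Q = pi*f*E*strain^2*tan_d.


Q = pi * f * E * strain^2 * tan_d
= pi * 13 * 9.7 * 0.1^2 * 0.16
= pi * 13 * 9.7 * 0.0100 * 0.16
= 0.6338

Q = 0.6338


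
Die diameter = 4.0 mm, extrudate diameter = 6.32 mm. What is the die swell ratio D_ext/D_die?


Die swell ratio = D_extrudate / D_die
= 6.32 / 4.0
= 1.58

Die swell = 1.58


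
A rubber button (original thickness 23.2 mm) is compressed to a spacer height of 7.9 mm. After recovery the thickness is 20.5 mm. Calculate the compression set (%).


CS = (t0 - recovered) / (t0 - ts) * 100
= (23.2 - 20.5) / (23.2 - 7.9) * 100
= 2.7 / 15.3 * 100
= 17.6%

17.6%


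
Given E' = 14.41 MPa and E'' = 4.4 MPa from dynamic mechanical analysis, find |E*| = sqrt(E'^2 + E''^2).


|E*| = sqrt(E'^2 + E''^2)
= sqrt(14.41^2 + 4.4^2)
= sqrt(207.6481 + 19.3600)
= 15.067 MPa

15.067 MPa


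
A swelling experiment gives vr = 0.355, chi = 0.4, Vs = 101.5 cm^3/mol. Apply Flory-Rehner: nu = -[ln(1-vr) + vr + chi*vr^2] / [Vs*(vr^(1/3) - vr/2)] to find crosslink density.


ln(1 - vr) = ln(1 - 0.355) = -0.4385
Numerator = -((-0.4385) + 0.355 + 0.4 * 0.355^2) = 0.0331
Denominator = 101.5 * (0.355^(1/3) - 0.355/2) = 53.8528
nu = 0.0331 / 53.8528 = 6.1454e-04 mol/cm^3

6.1454e-04 mol/cm^3


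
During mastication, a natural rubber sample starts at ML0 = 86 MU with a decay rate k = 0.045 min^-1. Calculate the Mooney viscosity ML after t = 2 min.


ML = ML0 * exp(-k * t)
ML = 86 * exp(-0.045 * 2)
ML = 86 * 0.9139
ML = 78.6 MU

78.6 MU


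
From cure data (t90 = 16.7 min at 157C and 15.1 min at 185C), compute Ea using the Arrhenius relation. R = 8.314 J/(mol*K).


T1 = 430.15 K, T2 = 458.15 K
1/T1 - 1/T2 = 1.4208e-04
ln(t1/t2) = ln(16.7/15.1) = 0.1007
Ea = 8.314 * 0.1007 / 1.4208e-04 = 5893.4465 J/mol
Ea = 5.89 kJ/mol

5.89 kJ/mol


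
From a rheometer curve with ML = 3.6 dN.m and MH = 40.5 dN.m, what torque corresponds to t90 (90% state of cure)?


M90 = ML + 0.9 * (MH - ML)
M90 = 3.6 + 0.9 * (40.5 - 3.6)
M90 = 3.6 + 0.9 * 36.9
M90 = 36.81 dN.m

36.81 dN.m


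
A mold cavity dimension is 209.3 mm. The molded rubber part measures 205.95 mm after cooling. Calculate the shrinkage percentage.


Shrinkage = (mold - part) / mold * 100
= (209.3 - 205.95) / 209.3 * 100
= 3.35 / 209.3 * 100
= 1.6%

1.6%


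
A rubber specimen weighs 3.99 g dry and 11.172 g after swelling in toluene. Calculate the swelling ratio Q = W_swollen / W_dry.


Q = W_swollen / W_dry
Q = 11.172 / 3.99
Q = 2.8

Q = 2.8


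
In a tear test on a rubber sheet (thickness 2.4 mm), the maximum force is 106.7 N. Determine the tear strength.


Tear strength = force / thickness
= 106.7 / 2.4
= 44.46 N/mm

44.46 N/mm


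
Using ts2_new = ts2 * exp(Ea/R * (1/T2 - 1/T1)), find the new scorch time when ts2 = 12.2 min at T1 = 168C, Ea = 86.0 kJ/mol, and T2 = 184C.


Convert temperatures: T1 = 168 + 273.15 = 441.15 K, T2 = 184 + 273.15 = 457.15 K
ts2_new = 12.2 * exp(86000 / 8.314 * (1/457.15 - 1/441.15))
1/T2 - 1/T1 = -7.9337e-05
ts2_new = 5.37 min

5.37 min


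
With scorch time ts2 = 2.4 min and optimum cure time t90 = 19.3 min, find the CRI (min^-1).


CRI = 100 / (t90 - ts2)
= 100 / (19.3 - 2.4)
= 100 / 16.9
= 5.92 min^-1

5.92 min^-1


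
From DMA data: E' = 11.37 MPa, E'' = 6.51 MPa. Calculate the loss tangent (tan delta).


tan delta = E'' / E'
= 6.51 / 11.37
= 0.5726

tan delta = 0.5726


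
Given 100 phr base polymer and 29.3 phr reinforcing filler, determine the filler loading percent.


Filler % = filler / (rubber + filler) * 100
= 29.3 / (100 + 29.3) * 100
= 29.3 / 129.3 * 100
= 22.66%

22.66%


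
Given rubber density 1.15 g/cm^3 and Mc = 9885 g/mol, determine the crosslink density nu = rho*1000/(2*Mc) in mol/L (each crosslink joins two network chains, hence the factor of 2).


nu = rho * 1000 / (2 * Mc)
nu = 1.15 * 1000 / (2 * 9885)
nu = 1150.0 / 19770
nu = 0.0582 mol/L

0.0582 mol/L


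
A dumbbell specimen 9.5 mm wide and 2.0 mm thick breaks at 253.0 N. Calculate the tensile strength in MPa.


Area = width * thickness = 9.5 * 2.0 = 19.0 mm^2
TS = force / area = 253.0 / 19.0 = 13.32 MPa

13.32 MPa


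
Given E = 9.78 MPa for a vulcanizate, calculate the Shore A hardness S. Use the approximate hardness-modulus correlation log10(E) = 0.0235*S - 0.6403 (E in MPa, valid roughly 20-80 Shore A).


log10(E) = 0.0235*S - 0.6403  =>  S = (log10(E) + 0.6403) / 0.0235
log10(9.78) = 0.990339
S = (0.990339 + 0.6403) / 0.0235 = 1.630639 / 0.0235
S = 69.4

Shore A = 69.4


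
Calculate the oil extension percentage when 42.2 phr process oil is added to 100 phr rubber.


Oil % = oil / (100 + oil) * 100
= 42.2 / (100 + 42.2) * 100
= 42.2 / 142.2 * 100
= 29.68%

29.68%


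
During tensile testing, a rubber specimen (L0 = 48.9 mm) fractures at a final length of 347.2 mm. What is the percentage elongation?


Elongation = (Lf - L0) / L0 * 100
= (347.2 - 48.9) / 48.9 * 100
= 298.3 / 48.9 * 100
= 610.0%

610.0%


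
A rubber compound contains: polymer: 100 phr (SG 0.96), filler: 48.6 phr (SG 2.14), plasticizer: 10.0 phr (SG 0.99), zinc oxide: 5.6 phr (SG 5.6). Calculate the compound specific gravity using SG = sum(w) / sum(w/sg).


Sum of weights = 164.2
Volume contributions:
  polymer: 100/0.96 = 104.1667
  filler: 48.6/2.14 = 22.7103
  plasticizer: 10.0/0.99 = 10.1010
  zinc oxide: 5.6/5.6 = 1.0000
Sum of volumes = 137.9780
SG = 164.2 / 137.9780 = 1.19

SG = 1.19


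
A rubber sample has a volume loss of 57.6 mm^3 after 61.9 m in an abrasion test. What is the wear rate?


Rate = volume_loss / distance
= 57.6 / 61.9
= 0.931 mm^3/m

0.931 mm^3/m


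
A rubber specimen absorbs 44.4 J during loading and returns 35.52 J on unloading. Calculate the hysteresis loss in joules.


Hysteresis loss = loading - unloading
= 44.4 - 35.52
= 8.88 J

8.88 J


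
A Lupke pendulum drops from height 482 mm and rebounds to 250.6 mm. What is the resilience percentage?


Resilience = h_rebound / h_drop * 100
= 250.6 / 482 * 100
= 52.0%

52.0%


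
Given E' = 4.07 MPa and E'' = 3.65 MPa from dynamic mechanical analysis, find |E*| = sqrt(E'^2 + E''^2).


|E*| = sqrt(E'^2 + E''^2)
= sqrt(4.07^2 + 3.65^2)
= sqrt(16.5649 + 13.3225)
= 5.467 MPa

5.467 MPa


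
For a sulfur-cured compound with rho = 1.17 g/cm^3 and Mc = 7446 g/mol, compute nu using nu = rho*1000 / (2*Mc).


nu = rho * 1000 / (2 * Mc)
nu = 1.17 * 1000 / (2 * 7446)
nu = 1170.0 / 14892
nu = 0.0786 mol/L

0.0786 mol/L


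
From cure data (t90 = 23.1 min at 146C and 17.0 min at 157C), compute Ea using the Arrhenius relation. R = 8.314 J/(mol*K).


T1 = 419.15 K, T2 = 430.15 K
1/T1 - 1/T2 = 6.1010e-05
ln(t1/t2) = ln(23.1/17.0) = 0.3066
Ea = 8.314 * 0.3066 / 6.1010e-05 = 41783.6315 J/mol
Ea = 41.78 kJ/mol

41.78 kJ/mol


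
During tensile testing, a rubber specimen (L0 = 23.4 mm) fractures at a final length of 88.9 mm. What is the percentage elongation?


Elongation = (Lf - L0) / L0 * 100
= (88.9 - 23.4) / 23.4 * 100
= 65.5 / 23.4 * 100
= 279.9%

279.9%


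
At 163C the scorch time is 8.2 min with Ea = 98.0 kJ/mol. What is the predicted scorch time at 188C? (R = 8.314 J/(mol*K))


Convert temperatures: T1 = 163 + 273.15 = 436.15 K, T2 = 188 + 273.15 = 461.15 K
ts2_new = 8.2 * exp(98000 / 8.314 * (1/461.15 - 1/436.15))
1/T2 - 1/T1 = -1.2430e-04
ts2_new = 1.89 min

1.89 min


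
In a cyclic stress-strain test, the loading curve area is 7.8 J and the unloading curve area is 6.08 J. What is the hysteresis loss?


Hysteresis loss = loading - unloading
= 7.8 - 6.08
= 1.72 J

1.72 J


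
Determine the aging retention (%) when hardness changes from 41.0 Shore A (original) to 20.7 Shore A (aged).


Retention = aged / original * 100
= 20.7 / 41.0 * 100
= 50.5%

50.5%


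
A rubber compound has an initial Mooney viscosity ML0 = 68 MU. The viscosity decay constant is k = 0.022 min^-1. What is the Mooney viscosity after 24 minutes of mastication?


ML = ML0 * exp(-k * t)
ML = 68 * exp(-0.022 * 24)
ML = 68 * 0.5898
ML = 40.11 MU

40.11 MU


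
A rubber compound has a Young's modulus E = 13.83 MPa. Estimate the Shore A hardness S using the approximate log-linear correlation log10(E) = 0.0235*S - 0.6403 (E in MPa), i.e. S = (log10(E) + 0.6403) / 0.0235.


log10(E) = 0.0235*S - 0.6403  =>  S = (log10(E) + 0.6403) / 0.0235
log10(13.83) = 1.140822
S = (1.140822 + 0.6403) / 0.0235 = 1.781122 / 0.0235
S = 75.8

Shore A = 75.8


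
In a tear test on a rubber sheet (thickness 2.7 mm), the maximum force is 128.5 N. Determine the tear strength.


Tear strength = force / thickness
= 128.5 / 2.7
= 47.59 N/mm

47.59 N/mm


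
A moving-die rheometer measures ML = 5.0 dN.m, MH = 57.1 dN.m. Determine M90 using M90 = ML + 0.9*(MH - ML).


M90 = ML + 0.9 * (MH - ML)
M90 = 5.0 + 0.9 * (57.1 - 5.0)
M90 = 5.0 + 0.9 * 52.1
M90 = 51.89 dN.m

51.89 dN.m


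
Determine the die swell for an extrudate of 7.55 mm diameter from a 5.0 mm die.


Die swell ratio = D_extrudate / D_die
= 7.55 / 5.0
= 1.51

Die swell = 1.51


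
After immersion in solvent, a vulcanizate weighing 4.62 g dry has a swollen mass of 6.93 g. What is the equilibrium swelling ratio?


Q = W_swollen / W_dry
Q = 6.93 / 4.62
Q = 1.5

Q = 1.5
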